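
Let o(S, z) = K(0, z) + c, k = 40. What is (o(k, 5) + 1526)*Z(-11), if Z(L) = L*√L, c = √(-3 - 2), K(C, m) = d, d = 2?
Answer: 11*√55 - 16808*I*√11 ≈ 81.578 - 55746.0*I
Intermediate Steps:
K(C, m) = 2
c = I*√5 (c = √(-5) = I*√5 ≈ 2.2361*I)
Z(L) = L^(3/2)
o(S, z) = 2 + I*√5
(o(k, 5) + 1526)*Z(-11) = ((2 + I*√5) + 1526)*(-11)^(3/2) = (1528 + I*√5)*(-11*I*√11) = -11*I*√11*(1528 + I*√5)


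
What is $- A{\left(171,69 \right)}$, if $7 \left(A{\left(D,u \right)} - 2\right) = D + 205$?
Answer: $- \frac{390}{7} \approx -55.714$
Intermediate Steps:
$A{\left(D,u \right)} = \frac{219}{7} + \frac{D}{7}$ ($A{\left(D,u \right)} = 2 + \frac{D + 205}{7} = 2 + \frac{205 + D}{7} = 2 + \left(\frac{205}{7} + \frac{D}{7}\right) = \frac{219}{7} + \frac{D}{7}$)
$- A{\left(171,69 \right)} = - (\frac{219}{7} + \frac{1}{7} \cdot 171) = - (\frac{219}{7} + \frac{171}{7}) = \left(-1\right) \frac{390}{7} = - \frac{390}{7}$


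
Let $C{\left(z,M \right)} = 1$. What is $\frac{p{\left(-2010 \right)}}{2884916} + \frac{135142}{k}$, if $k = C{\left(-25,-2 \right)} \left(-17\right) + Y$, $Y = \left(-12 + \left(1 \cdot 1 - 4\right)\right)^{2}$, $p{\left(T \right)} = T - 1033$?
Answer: $\frac{48734085641}{75007816} \approx 649.72$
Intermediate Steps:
$p{\left(T \right)} = -1033 + T$
$Y = 225$ ($Y = \left(-12 + \left(1 - 4\right)\right)^{2} = \left(-12 - 3\right)^{2} = \left(-15\right)^{2} = 225$)
$k = 208$ ($k = 1 \left(-17\right) + 225 = -17 + 225 = 208$)
$\frac{p{\left(-2010 \right)}}{2884916} + \frac{135142}{k} = \frac{-1033 - 2010}{2884916} + \frac{135142}{208} = \left(-3043\right) \frac{1}{2884916} + 135142 \cdot \frac{1}{208} = - \frac{3043}{2884916} + \frac{67571}{104} = \frac{48734085641}{75007816}$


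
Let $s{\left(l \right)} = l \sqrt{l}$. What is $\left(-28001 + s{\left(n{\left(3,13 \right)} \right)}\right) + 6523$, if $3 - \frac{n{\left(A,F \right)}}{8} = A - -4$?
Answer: $-21478 - 128 i \sqrt{2} \approx -21478.0 - 181.02 i$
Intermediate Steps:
$n{\left(A,F \right)} = -8 - 8 A$ ($n{\left(A,F \right)} = 24 - 8 \left(A - -4\right) = 24 - 8 \left(A + 4\right) = 24 - 8 \left(4 + A\right) = 24 - \left(32 + 8 A\right) = -8 - 8 A$)
$s{\left(l \right)} = l^{\frac{3}{2}}$
$\left(-28001 + s{\left(n{\left(3,13 \right)} \right)}\right) + 6523 = \left(-28001 + \left(-8 - 24\right)^{\frac{3}{2}}\right) + 6523 = \left(-28001 + \left(-32\right)^{\frac{3}{2}}\right) + 6523 = \left(-28001 - 128 i \sqrt{2}\right) + 6523 = -21478 - 128 i \sqrt{2}$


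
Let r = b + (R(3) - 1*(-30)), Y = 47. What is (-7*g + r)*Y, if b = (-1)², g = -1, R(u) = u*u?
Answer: 2209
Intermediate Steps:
R(u) = u²
b = 1
r = 40 (r = 1 + (3² - 1*(-30)) = 1 + (9 + 30) = 1 + 39 = 40)
(-7*g + r)*Y = (-7*(-1) + 40)*47 = (7 + 40)*47 = 47*47 = 2209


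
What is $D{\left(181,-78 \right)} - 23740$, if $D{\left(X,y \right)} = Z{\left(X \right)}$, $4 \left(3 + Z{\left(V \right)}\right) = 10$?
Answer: $- \frac{47481}{2} \approx -23741.0$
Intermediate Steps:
$Z{\left(V \right)} = - \frac{1}{2}$ ($Z{\left(V \right)} = -3 + \frac{1}{4} \cdot 10 = -3 + \frac{5}{2} = - \frac{1}{2}$)
$D{\left(X,y \right)} = - \frac{1}{2}$
$D{\left(181,-78 \right)} - 23740 = - \frac{1}{2} - 23740 = - \frac{47481}{2}$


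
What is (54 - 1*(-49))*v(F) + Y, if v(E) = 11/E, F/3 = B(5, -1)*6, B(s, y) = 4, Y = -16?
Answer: -19/72 ≈ -0.26389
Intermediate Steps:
F = 72 (F = 3*(4*6) = 3*24 = 72)
(54 - 1*(-49))*v(F) + Y = (54 - 1*(-49))*(11/72) - 16 = (54 + 49)*(11*(1/72)) - 16 = 103*(11/72) - 16 = 1133/72 - 16 = -19/72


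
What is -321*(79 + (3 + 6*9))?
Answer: -43656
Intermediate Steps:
-321*(79 + (3 + 6*9)) = -321*(79 + (3 + 54)) = -321*(79 + 57) = -321*136 = -43656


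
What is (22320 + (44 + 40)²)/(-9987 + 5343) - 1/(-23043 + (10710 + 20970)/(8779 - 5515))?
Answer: -106505221/16837338 ≈ -6.3255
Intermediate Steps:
(22320 + (44 + 40)²)/(-9987 + 5343) - 1/(-23043 + (10710 + 20970)/(8779 - 5515)) = (22320 + 84²)/(-4644) - 1/(-23043 + 31680/3264) = (22320 + 7056)*(-1/4644) - 1/(-23043 + 31680*(1/3264)) = 29376*(-1/4644) - 1/(-23043 + 165/17) = -272/43 - 1/(-391566/17) = -272/43 - 1*(-17/391566) = -272/43 + 17/391566 = -106505221/16837338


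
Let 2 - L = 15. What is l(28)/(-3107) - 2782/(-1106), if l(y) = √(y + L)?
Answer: 1391/553 - √15/3107 ≈ 2.5141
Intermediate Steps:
L = -13 (L = 2 - 1*15 = 2 - 15 = -13)
l(y) = √(-13 + y) (l(y) = √(y - 13) = √(-13 + y))
l(28)/(-3107) - 2782/(-1106) = √(-13 + 28)/(-3107) - 2782/(-1106) = √15*(-1/3107) - 2782*(-1/1106) = -√15/3107 + 1391/553 = 1391/553 - √15/3107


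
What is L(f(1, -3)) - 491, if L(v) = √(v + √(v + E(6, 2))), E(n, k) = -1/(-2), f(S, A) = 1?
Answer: -491 + √(4 + 2*√6)/2 ≈ -489.51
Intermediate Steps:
E(n, k) = ½ (E(n, k) = -1*(-½) = ½)
L(v) = √(v + √(½ + v)) (L(v) = √(v + √(v + ½)) = √(v + √(½ + v)))
L(f(1, -3)) - 491 = √(1 + √(½ + 1)) - 491 = √(1 + √(3/2)) - 491 = √(1 + √6/2) - 491 = -491 + √(1 + √6/2)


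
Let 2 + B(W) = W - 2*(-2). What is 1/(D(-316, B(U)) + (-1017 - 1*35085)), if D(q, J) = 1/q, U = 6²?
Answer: -316/11408233 ≈ -2.7699e-5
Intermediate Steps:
U = 36
B(W) = 2 + W (B(W) = -2 + (W - 2*(-2)) = -2 + (W + 4) = -2 + (4 + W) = 2 + W)
1/(D(-316, B(U)) + (-1017 - 1*35085)) = 1/(1/(-316) + (-1017 - 1*35085)) = 1/(-1/316 + (-1017 - 35085)) = 1/(-1/316 - 36102) = 1/(-11408233/316) = -316/11408233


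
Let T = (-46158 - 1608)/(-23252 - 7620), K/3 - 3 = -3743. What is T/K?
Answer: -7961/57730640 ≈ -0.00013790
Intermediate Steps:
K = -11220 (K = 9 + 3*(-3743) = 9 - 11229 = -11220)
T = 23883/15436 (T = -47766/(-30872) = -47766*(-1/30872) = 23883/15436 ≈ 1.5472)
T/K = (23883/15436)/(-11220) = (23883/15436)*(-1/11220) = -7961/57730640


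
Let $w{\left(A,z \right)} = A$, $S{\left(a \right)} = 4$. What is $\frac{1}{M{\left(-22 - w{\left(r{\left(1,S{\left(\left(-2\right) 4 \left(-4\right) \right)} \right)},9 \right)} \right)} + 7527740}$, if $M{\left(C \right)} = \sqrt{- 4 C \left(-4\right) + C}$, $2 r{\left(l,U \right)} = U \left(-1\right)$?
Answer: $\frac{376387}{2833343475397} - \frac{i \sqrt{85}}{28333434753970} \approx 1.3284 \cdot 10^{-7} - 3.2539 \cdot 10^{-13} i$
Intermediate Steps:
$r{\left(l,U \right)} = - \frac{U}{2}$ ($r{\left(l,U \right)} = \frac{U \left(-1\right)}{2} = \frac{\left(-1\right) U}{2} = - \frac{U}{2}$)
$M{\left(C \right)} = \sqrt{17} \sqrt{C}$ ($M{\left(C \right)} = \sqrt{16 C + C} = \sqrt{17 C} = \sqrt{17} \sqrt{C}$)
$\frac{1}{M{\left(-22 - w{\left(r{\left(1,S{\left(\left(-2\right) 4 \left(-4\right) \right)} \right)},9 \right)} \right)} + 7527740} = \frac{1}{\sqrt{17} \sqrt{-22 - \left(- \frac{1}{2}\right) 4} + 7527740} = \frac{1}{\sqrt{17} \sqrt{-22 - -2} + 7527740} = \frac{1}{\sqrt{17} \sqrt{-22 + 2} + 7527740} = \frac{1}{\sqrt{17} \sqrt{-20} + 7527740} = \frac{1}{\sqrt{17} \cdot 2 i \sqrt{5} + 7527740} = \frac{1}{2 i \sqrt{85} + 7527740} = \frac{1}{7527740 + 2 i \sqrt{85}}$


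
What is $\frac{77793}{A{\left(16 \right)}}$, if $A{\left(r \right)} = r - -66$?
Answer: $\frac{77793}{82} \approx 948.7$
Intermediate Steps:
$A{\left(r \right)} = 66 + r$ ($A{\left(r \right)} = r + 66 = 66 + r$)
$\frac{77793}{A{\left(16 \right)}} = \frac{77793}{66 + 16} = \frac{77793}{82}$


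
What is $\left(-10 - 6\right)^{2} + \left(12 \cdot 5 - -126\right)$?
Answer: $442$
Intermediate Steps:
$\left(-10 - 6\right)^{2} + \left(12 \cdot 5 - -126\right) = \left(-16\right)^{2} + \left(60 + 126\right) = 256 + 186 = 442$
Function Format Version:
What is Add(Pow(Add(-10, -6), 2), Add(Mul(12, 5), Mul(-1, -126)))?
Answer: 442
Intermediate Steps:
Add(Pow(Add(-10, -6), 2), Add(Mul(12, 5), Mul(-1, -126))) = Add(Pow(-16, 2), Add(60, 126)) = Add(256, 186) = 442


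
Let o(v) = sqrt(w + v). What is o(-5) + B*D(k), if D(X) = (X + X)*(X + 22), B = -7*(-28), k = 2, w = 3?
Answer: 18816 + I*sqrt(2) ≈ 18816.0 + 1.4142*I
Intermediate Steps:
o(v) = sqrt(3 + v)
B = 196
D(X) = 2*X*(22 + X) (D(X) = (2*X)*(22 + X) = 2*X*(22 + X))
o(-5) + B*D(k) = sqrt(3 - 5) + 196*(2*2*(22 + 2)) = sqrt(-2) + 196*(2*2*24) = I*sqrt(2) + 196*96 = I*sqrt(2) + 18816 = 18816 + I*sqrt(2)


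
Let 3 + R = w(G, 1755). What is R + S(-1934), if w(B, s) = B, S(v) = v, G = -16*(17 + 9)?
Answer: -2353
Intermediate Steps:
G = -416 (G = -16*26 = -416)
R = -419 (R = -3 - 416 = -419)
R + S(-1934) = -419 - 1934 = -2353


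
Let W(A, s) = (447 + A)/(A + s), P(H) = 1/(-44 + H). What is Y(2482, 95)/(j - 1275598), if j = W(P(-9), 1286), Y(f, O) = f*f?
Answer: -104967300717/21735227299 ≈ -4.8294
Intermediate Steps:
Y(f, O) = f²
W(A, s) = (447 + A)/(A + s)
j = 23690/68157 (j = (447 + 1/(-44 - 9))/(1/(-44 - 9) + 1286) = (447 + 1/(-53))/(1/(-53) + 1286) = (447 - 1/53)/(-1/53 + 1286) = (23690/53)/(68157/53) = (53/68157)*(23690/53) = 23690/68157 ≈ 0.34758)
Y(2482, 95)/(j - 1275598) = 2482²/(23690/68157 - 1275598) = 6160324/(-86940909196/68157) = 6160324*(-68157/86940909196) = -104967300717/21735227299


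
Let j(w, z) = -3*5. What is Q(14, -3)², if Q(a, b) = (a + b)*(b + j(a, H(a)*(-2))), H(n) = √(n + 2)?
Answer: 39204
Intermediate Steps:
H(n) = √(2 + n)
j(w, z) = -15
Q(a, b) = (-15 + b)*(a + b) (Q(a, b) = (a + b)*(b - 15) = (a + b)*(-15 + b) = (-15 + b)*(a + b))
Q(14, -3)² = ((-3)² - 15*14 - 15*(-3) + 14*(-3))² = (9 - 210 + 45 - 42)² = (-198)² = 39204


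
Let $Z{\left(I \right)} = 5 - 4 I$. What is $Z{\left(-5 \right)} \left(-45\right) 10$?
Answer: $-11250$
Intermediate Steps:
$Z{\left(-5 \right)} \left(-45\right) 10 = \left(5 - -20\right) \left(-45\right) 10 = \left(5 + 20\right) \left(-45\right) 10 = 25 \left(-45\right) 10 = \left(-1125\right) 10 = -11250$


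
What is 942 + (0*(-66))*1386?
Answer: 942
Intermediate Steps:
942 + (0*(-66))*1386 = 942 + 0*1386 = 942 + 0 = 942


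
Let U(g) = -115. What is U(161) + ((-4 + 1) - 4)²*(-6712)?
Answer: -329003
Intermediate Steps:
U(161) + ((-4 + 1) - 4)²*(-6712) = -115 + ((-4 + 1) - 4)²*(-6712) = -115 + (-3 - 4)²*(-6712) = -115 + (-7)²*(-6712) = -115 + 49*(-6712) = -115 - 328888 = -329003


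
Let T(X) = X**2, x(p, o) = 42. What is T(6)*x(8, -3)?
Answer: 1512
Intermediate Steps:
T(6)*x(8, -3) = 6**2*42 = 36*42 = 1512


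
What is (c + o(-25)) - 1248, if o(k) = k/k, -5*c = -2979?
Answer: -3256/5 ≈ -651.20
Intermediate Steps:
c = 2979/5 (c = -1/5*(-2979) = 2979/5 ≈ 595.80)
o(k) = 1
(c + o(-25)) - 1248 = (2979/5 + 1) - 1248 = 2984/5 - 1248 = -3256/5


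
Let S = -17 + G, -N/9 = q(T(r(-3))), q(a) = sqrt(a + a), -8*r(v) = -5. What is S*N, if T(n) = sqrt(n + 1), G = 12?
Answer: 45*2**(3/4)*13**(1/4)/2 ≈ 71.852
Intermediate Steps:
r(v) = 5/8 (r(v) = -1/8*(-5) = 5/8)
T(n) = sqrt(1 + n)
q(a) = sqrt(2)*sqrt(a) (q(a) = sqrt(2*a) = sqrt(2)*sqrt(a))
N = -9*2**(3/4)*13**(1/4)/2 (N = -9*sqrt(2)*sqrt(sqrt(1 + 5/8)) = -9*sqrt(2)*sqrt(sqrt(13/8)) = -9*sqrt(2)*sqrt(sqrt(26)/4) = -9*sqrt(2)*26**(1/4)/2 = -9*2**(3/4)*13**(1/4)/2 ≈ -14.370)
S = -5 (S = -17 + 12 = -5)
S*N = -(-45)*2**(3/4)*13**(1/4)/2 = 45*2**(3/4)*13**(1/4)/2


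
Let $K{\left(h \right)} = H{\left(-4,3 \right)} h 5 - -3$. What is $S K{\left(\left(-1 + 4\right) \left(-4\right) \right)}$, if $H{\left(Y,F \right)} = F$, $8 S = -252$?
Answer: $\frac{11151}{2} \approx 5575.5$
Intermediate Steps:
$S = - \frac{63}{2}$ ($S = \frac{1}{8} \left(-252\right) = - \frac{63}{2} \approx -31.5$)
$K{\left(h \right)} = 3 + 15 h$ ($K{\left(h \right)} = 3 h 5 - -3 = 15 h + 3 = 3 + 15 h$)
$S K{\left(\left(-1 + 4\right) \left(-4\right) \right)} = - \frac{63 \left(3 + 15 \left(-1 + 4\right) \left(-4\right)\right)}{2} = - \frac{63 \left(3 + 15 \cdot 3 \left(-4\right)\right)}{2} = - \frac{63 \left(3 + 15 \left(-12\right)\right)}{2} = - \frac{63 \left(3 - 180\right)}{2} = \left(- \frac{63}{2}\right) \left(-177\right) = \frac{11151}{2}$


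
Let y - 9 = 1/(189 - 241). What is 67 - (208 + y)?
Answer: -7799/52 ≈ -149.98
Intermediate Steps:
y = 467/52 (y = 9 + 1/(189 - 241) = 9 + 1/(-52) = 9 - 1/52 = 467/52 ≈ 8.9808)
67 - (208 + y) = 67 - (208 + 467/52) = 67 - 1*11283/52 = 67 - 11283/52 = -7799/52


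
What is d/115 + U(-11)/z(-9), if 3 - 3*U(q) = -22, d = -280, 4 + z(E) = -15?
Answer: -3767/1311 ≈ -2.8734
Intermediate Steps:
z(E) = -19 (z(E) = -4 - 15 = -19)
U(q) = 25/3 (U(q) = 1 - 1/3*(-22) = 1 + 22/3 = 25/3)
d/115 + U(-11)/z(-9) = -280/115 + (25/3)/(-19) = -280*1/115 + (25/3)*(-1/19) = -56/23 - 25/57 = -3767/1311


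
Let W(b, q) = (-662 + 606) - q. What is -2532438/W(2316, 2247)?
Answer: 2532438/2303 ≈ 1099.6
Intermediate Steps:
W(b, q) = -56 - q
-2532438/W(2316, 2247) = -2532438/(-56 - 1*2247) = -2532438/(-56 - 2247) = -2532438/(-2303) = -2532438*(-1/2303) = 2532438/2303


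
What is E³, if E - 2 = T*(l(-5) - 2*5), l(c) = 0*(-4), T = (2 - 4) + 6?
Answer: -54872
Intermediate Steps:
T = 4 (T = -2 + 6 = 4)
l(c) = 0
E = -38 (E = 2 + 4*(0 - 2*5) = 2 + 4*(0 - 10) = 2 + 4*(-10) = 2 - 40 = -38)
E³ = (-38)³ = -54872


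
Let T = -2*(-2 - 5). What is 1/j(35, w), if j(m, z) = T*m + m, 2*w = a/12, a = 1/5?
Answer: 1/525 ≈ 0.0019048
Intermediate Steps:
a = 1/5 (a = 1*(1/5) = 1/5 ≈ 0.20000)
T = 14 (T = -2*(-7) = 14)
w = 1/120 (w = ((1/5)/12)/2 = ((1/12)*(1/5))/2 = (1/2)*(1/60) = 1/120 ≈ 0.0083333)
j(m, z) = 15*m (j(m, z) = 14*m + m = 15*m)
1/j(35, w) = 1/(15*35) = 1/525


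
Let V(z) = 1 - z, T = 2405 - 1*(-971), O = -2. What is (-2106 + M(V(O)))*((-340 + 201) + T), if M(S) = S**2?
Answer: -6787989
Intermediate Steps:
T = 3376 (T = 2405 + 971 = 3376)
(-2106 + M(V(O)))*((-340 + 201) + T) = (-2106 + (1 - 1*(-2))**2)*((-340 + 201) + 3376) = (-2106 + (1 + 2)**2)*(-139 + 3376) = (-2106 + 3**2)*3237 = (-2106 + 9)*3237 = -2097*3237 = -6787989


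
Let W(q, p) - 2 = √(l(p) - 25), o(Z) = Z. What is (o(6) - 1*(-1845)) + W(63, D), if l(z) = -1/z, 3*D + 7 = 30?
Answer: 1853 + 17*I*√46/23 ≈ 1853.0 + 5.013*I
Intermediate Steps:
D = 23/3 (D = -7/3 + (⅓)*30 = -7/3 + 10 = 23/3 ≈ 7.6667)
W(q, p) = 2 + √(-25 - 1/p) (W(q, p) = 2 + √(-1/p - 25) = 2 + √(-25 - 1/p))
(o(6) - 1*(-1845)) + W(63, D) = (6 - 1*(-1845)) + (2 + √(-25 - 1/23/3)) = (6 + 1845) + (2 + √(-25 - 1*3/23)) = 1851 + (2 + √(-25 - 3/23)) = 1851 + (2 + √(-578/23)) = 1851 + (2 + 17*I*√46/23) = 1853 + 17*I*√46/23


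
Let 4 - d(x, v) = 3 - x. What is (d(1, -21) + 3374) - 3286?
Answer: 90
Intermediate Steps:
d(x, v) = 1 + x (d(x, v) = 4 - (3 - x) = 4 + (-3 + x) = 1 + x)
(d(1, -21) + 3374) - 3286 = ((1 + 1) + 3374) - 3286 = (2 + 3374) - 3286 = 3376 - 3286 = 90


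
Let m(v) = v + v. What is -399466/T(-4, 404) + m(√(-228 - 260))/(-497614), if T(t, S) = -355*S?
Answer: 199733/71710 - 2*I*√122/248807 ≈ 2.7853 - 8.8787e-5*I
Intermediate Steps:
m(v) = 2*v
-399466/T(-4, 404) + m(√(-228 - 260))/(-497614) = -399466/((-355*404)) + (2*√(-228 - 260))/(-497614) = -399466/(-143420) + (2*√(-488))*(-1/497614) = -399466*(-1/143420) + (2*(2*I*√122))*(-1/497614) = 199733/71710 + (4*I*√122)*(-1/497614) = 199733/71710 - 2*I*√122/248807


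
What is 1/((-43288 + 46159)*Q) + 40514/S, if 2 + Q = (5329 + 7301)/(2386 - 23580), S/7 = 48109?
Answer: 3196159748735/26596982376657 ≈ 0.12017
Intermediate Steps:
S = 336763 (S = 7*48109 = 336763)
Q = -27509/10597 (Q = -2 + (5329 + 7301)/(2386 - 23580) = -2 + 12630/(-21194) = -2 + 12630*(-1/21194) = -2 - 6315/10597 = -27509/10597 ≈ -2.5959)
1/((-43288 + 46159)*Q) + 40514/S = 1/((-43288 + 46159)*(-27509/10597)) + 40514/336763 = -10597/27509/2871 + 40514*(1/336763) = (1/2871)*(-10597/27509) + 40514/336763 = -10597/78978339 + 40514/336763 = 3196159748735/26596982376657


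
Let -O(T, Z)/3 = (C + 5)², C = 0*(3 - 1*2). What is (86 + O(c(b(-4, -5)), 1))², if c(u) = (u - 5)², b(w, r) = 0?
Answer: 121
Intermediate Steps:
c(u) = (-5 + u)²
C = 0 (C = 0*(3 - 2) = 0*1 = 0)
O(T, Z) = -75 (O(T, Z) = -3*(0 + 5)² = -3*5² = -3*25 = -75)
(86 + O(c(b(-4, -5)), 1))² = (86 - 75)² = 11² = 121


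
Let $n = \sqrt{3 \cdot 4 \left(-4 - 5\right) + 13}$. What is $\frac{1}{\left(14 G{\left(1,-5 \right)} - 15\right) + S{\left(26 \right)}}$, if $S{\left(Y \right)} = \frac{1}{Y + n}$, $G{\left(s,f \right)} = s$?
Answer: $\frac{- \sqrt{95} + 26 i}{\sqrt{95} - 25 i} \approx -1.0347 + 0.013537 i$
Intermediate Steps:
$n = i \sqrt{95}$ ($n = \sqrt{12 \left(-9\right) + 13} = \sqrt{-108 + 13} = \sqrt{-95} = i \sqrt{95} \approx 9.7468 i$)
$S{\left(Y \right)} = \frac{1}{Y + i \sqrt{95}}$
$\frac{1}{\left(14 G{\left(1,-5 \right)} - 15\right) + S{\left(26 \right)}} = \frac{1}{\left(14 \cdot 1 - 15\right) + \frac{1}{26 + i \sqrt{95}}} = \frac{1}{\left(14 - 15\right) + \frac{1}{26 + i \sqrt{95}}} = \frac{1}{-1 + \frac{1}{26 + i \sqrt{95}}}$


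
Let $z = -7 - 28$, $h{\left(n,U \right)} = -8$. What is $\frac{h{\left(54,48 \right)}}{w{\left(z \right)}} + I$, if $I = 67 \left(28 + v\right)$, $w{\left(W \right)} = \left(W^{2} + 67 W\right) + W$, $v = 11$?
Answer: $\frac{3018023}{1155} \approx 2613.0$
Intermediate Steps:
$z = -35$ ($z = -7 - 28 = -35$)
$w{\left(W \right)} = W^{2} + 68 W$
$I = 2613$ ($I = 67 \left(28 + 11\right) = 67 \cdot 39 = 2613$)
$\frac{h{\left(54,48 \right)}}{w{\left(z \right)}} + I = - \frac{8}{\left(-35\right) \left(68 - 35\right)} + 2613 = - \frac{8}{\left(-35\right) 33} + 2613 = - \frac{8}{-1155} + 2613 = \left(-8\right) \left(- \frac{1}{1155}\right) + 2613 = \frac{8}{1155} + 2613 = \frac{3018023}{1155}$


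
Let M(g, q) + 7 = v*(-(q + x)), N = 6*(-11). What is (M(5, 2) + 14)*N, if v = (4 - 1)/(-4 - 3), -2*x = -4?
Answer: -4026/7 ≈ -575.14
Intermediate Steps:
x = 2 (x = -½*(-4) = 2)
v = -3/7 (v = 3/(-7) = 3*(-⅐) = -3/7 ≈ -0.42857)
N = -66
M(g, q) = -43/7 + 3*q/7 (M(g, q) = -7 - (-3)*(q + 2)/7 = -7 - (-3)*(2 + q)/7 = -7 - 3*(-2 - q)/7 = -7 + (6/7 + 3*q/7) = -43/7 + 3*q/7)
(M(5, 2) + 14)*N = ((-43/7 + (3/7)*2) + 14)*(-66) = ((-43/7 + 6/7) + 14)*(-66) = (-37/7 + 14)*(-66) = (61/7)*(-66) = -4026/7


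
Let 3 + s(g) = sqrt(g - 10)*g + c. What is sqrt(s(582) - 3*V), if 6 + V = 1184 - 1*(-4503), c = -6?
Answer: 2*sqrt(-4263 + 291*sqrt(143)) ≈ 55.969*I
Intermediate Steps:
V = 5681 (V = -6 + (1184 - 1*(-4503)) = -6 + (1184 + 4503) = -6 + 5687 = 5681)
s(g) = -9 + g*sqrt(-10 + g) (s(g) = -3 + (sqrt(g - 10)*g - 6) = -3 + (sqrt(-10 + g)*g - 6) = -3 + (g*sqrt(-10 + g) - 6) = -3 + (-6 + g*sqrt(-10 + g)) = -9 + g*sqrt(-10 + g))
sqrt(s(582) - 3*V) = sqrt((-9 + 582*sqrt(-10 + 582)) - 3*5681) = sqrt((-9 + 582*sqrt(572)) - 17043) = sqrt((-9 + 582*(2*sqrt(143))) - 17043) = sqrt((-9 + 1164*sqrt(143)) - 17043) = sqrt(-17052 + 1164*sqrt(143))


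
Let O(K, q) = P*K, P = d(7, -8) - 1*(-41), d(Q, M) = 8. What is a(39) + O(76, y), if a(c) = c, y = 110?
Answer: 3763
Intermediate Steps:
P = 49 (P = 8 - 1*(-41) = 8 + 41 = 49)
O(K, q) = 49*K
a(39) + O(76, y) = 39 + 49*76 = 39 + 3724 = 3763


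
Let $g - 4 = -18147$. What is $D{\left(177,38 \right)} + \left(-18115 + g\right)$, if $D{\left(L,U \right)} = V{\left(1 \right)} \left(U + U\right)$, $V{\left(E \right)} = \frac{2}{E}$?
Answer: $-36106$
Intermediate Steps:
$g = -18143$ ($g = 4 - 18147 = -18143$)
$D{\left(L,U \right)} = 4 U$ ($D{\left(L,U \right)} = \frac{2}{1} \left(U + U\right) = 2 \cdot 1 \cdot 2 U = 2 \cdot 2 U = 4 U$)
$D{\left(177,38 \right)} + \left(-18115 + g\right) = 4 \cdot 38 - 36258 = 152 - 36258 = -36106$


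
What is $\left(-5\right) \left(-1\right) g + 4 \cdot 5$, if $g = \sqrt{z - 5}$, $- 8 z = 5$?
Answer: $20 + \frac{15 i \sqrt{10}}{4} \approx 20.0 + 11.859 i$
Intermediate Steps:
$z = - \frac{5}{8}$ ($z = \left(- \frac{1}{8}\right) 5 = - \frac{5}{8} \approx -0.625$)
$g = \frac{3 i \sqrt{10}}{4}$ ($g = \sqrt{- \frac{5}{8} - 5} = \sqrt{- \frac{45}{8}} = \frac{3 i \sqrt{10}}{4} \approx 2.3717 i$)
$\left(-5\right) \left(-1\right) g + 4 \cdot 5 = \left(-5\right) \left(-1\right) \frac{3 i \sqrt{10}}{4} + 4 \cdot 5 = 5 \frac{3 i \sqrt{10}}{4} + 20 = \frac{15 i \sqrt{10}}{4} + 20 = 20 + \frac{15 i \sqrt{10}}{4}$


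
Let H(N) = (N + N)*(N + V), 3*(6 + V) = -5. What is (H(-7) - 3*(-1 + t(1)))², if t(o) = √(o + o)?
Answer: 390787/9 - 1250*√2 ≈ 41653.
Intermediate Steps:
V = -23/3 (V = -6 + (⅓)*(-5) = -6 - 5/3 = -23/3 ≈ -7.6667)
t(o) = √2*√o (t(o) = √(2*o) = √2*√o)
H(N) = 2*N*(-23/3 + N) (H(N) = (N + N)*(N - 23/3) = (2*N)*(-23/3 + N) = 2*N*(-23/3 + N))
(H(-7) - 3*(-1 + t(1)))² = ((⅔)*(-7)*(-23 + 3*(-7)) - 3*(-1 + √2*√1))² = ((⅔)*(-7)*(-23 - 21) - 3*(-1 + √2*1))² = ((⅔)*(-7)*(-44) - 3*(-1 + √2))² = (616/3 + (3 - 3*√2))² = (625/3 - 3*√2)²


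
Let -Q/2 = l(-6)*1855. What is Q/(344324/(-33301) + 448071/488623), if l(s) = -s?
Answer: 51743797783140/21903344783 ≈ 2362.4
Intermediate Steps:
Q = -22260 (Q = -2*(-1*(-6))*1855 = -12*1855 = -2*11130 = -22260)
Q/(344324/(-33301) + 448071/488623) = -22260/(344324/(-33301) + 448071/488623) = -22260/(344324*(-1/33301) + 448071*(1/488623)) = -22260/(-344324/33301 + 448071/488623) = -22260/(-153323413481/16271634523) = -22260*(-16271634523/153323413481) = 51743797783140/21903344783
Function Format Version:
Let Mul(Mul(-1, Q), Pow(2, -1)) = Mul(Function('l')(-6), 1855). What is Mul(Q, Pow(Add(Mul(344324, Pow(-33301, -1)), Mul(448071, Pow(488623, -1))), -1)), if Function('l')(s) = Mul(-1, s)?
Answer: Rational(51743797783140, 21903344783) ≈ 2362.4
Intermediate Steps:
Q = -22260 (Q = Mul(-2, Mul(Mul(-1, -6), 1855)) = Mul(-2, Mul(6, 1855)) = Mul(-2, 11130) = -22260)
Mul(Q, Pow(Add(Mul(344324, Pow(-33301, -1)), Mul(448071, Pow(488623, -1))), -1)) = Mul(-22260, Pow(Add(Mul(344324, Pow(-33301, -1)), Mul(448071, Pow(488623, -1))), -1)) = Mul(-22260, Pow(Add(Mul(344324, Rational(-1, 33301)), Mul(448071, Rational(1, 488623))), -1)) = Mul(-22260, Pow(Add(Rational(-344324, 33301), Rational(448071, 488623)), -1)) = Mul(-22260, Pow(Rational(-153323413481, 16271634523), -1)) = Mul(-22260, Rational(-16271634523, 153323413481)) = Rational(51743797783140, 21903344783)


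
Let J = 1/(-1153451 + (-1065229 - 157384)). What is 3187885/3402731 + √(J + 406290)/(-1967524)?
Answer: 3187885/3402731 - 11*√296201366330954/584370368192 ≈ 0.93654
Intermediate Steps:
J = -1/2376064 (J = 1/(-1153451 - 1222613) = 1/(-2376064) = -1/2376064 ≈ -4.2086e-7)
3187885/3402731 + √(J + 406290)/(-1967524) = 3187885/3402731 + √(-1/2376064 + 406290)/(-1967524) = 3187885*(1/3402731) + √(965371042559/2376064)*(-1/1967524) = 3187885/3402731 + (11*√296201366330954/297008)*(-1/1967524) = 3187885/3402731 - 11*√296201366330954/584370368192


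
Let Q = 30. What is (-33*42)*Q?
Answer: -41580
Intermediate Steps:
(-33*42)*Q = -33*42*30 = -1386*30 = -41580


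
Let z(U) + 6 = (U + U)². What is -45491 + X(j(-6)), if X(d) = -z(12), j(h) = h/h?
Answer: -46061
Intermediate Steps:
z(U) = -6 + 4*U² (z(U) = -6 + (U + U)² = -6 + (2*U)² = -6 + 4*U²)
j(h) = 1
X(d) = -570 (X(d) = -(-6 + 4*12²) = -(-6 + 4*144) = -(-6 + 576) = -1*570 = -570)
-45491 + X(j(-6)) = -45491 - 570 = -46061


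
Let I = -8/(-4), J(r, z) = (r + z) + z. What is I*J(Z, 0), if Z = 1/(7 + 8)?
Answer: 2/15 ≈ 0.13333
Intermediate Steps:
Z = 1/15 ≈ 0.066667
J(r, z) = r + 2*z
I = 2 (I = -8*(-1/4) = 2)
I*J(Z, 0) = 2*(1/15 + 2*0) = 2*(1/15 + 0) = 2*(1/15) = 2/15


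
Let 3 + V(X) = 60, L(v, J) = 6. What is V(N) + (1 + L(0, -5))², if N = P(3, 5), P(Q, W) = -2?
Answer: 106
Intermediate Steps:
N = -2
V(X) = 57 (V(X) = -3 + 60 = 57)
V(N) + (1 + L(0, -5))² = 57 + (1 + 6)² = 57 + 7² = 57 + 49 = 106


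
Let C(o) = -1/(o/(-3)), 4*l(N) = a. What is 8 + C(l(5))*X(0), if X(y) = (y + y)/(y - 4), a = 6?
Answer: 8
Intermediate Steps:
l(N) = 3/2 (l(N) = (1/4)*6 = 3/2)
C(o) = 3/o (C(o) = -1/(o*(-1/3)) = -1/((-o/3)) = -(-3)/o = 3/o)
X(y) = 2*y/(-4 + y) (X(y) = (2*y)/(-4 + y) = 2*y/(-4 + y))
8 + C(l(5))*X(0) = 8 + (3/(3/2))*(2*0/(-4 + 0)) = 8 + (3*(2/3))*(2*0/(-4)) = 8 + 2*(2*0*(-1/4)) = 8 + 2*0 = 8 + 0 = 8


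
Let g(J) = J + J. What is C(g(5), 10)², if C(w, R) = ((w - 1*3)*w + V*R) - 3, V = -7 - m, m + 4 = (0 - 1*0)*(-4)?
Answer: 1369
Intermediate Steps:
m = -4 (m = -4 + (0 - 1*0)*(-4) = -4 + (0 + 0)*(-4) = -4 + 0*(-4) = -4 + 0 = -4)
g(J) = 2*J
V = -3 (V = -7 - 1*(-4) = -7 + 4 = -3)
C(w, R) = -3 - 3*R + w*(-3 + w) (C(w, R) = ((w - 1*3)*w - 3*R) - 3 = ((w - 3)*w - 3*R) - 3 = ((-3 + w)*w - 3*R) - 3 = (w*(-3 + w) - 3*R) - 3 = (-3*R + w*(-3 + w)) - 3 = -3 - 3*R + w*(-3 + w))
C(g(5), 10)² = (-3 + (2*5)² - 3*10 - 6*5)² = (-3 + 10² - 30 - 3*10)² = (-3 + 100 - 30 - 30)² = 37² = 1369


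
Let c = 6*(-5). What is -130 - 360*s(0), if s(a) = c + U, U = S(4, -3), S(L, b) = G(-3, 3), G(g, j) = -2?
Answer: 11390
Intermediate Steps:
S(L, b) = -2
U = -2
c = -30
s(a) = -32 (s(a) = -30 - 2 = -32)
-130 - 360*s(0) = -130 - 360*(-32) = -130 + 11520 = 11390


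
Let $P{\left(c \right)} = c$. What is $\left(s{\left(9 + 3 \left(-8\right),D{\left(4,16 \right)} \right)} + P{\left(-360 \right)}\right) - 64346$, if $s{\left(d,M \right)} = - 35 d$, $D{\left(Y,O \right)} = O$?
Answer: $-64181$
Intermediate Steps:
$\left(s{\left(9 + 3 \left(-8\right),D{\left(4,16 \right)} \right)} + P{\left(-360 \right)}\right) - 64346 = \left(- 35 \left(9 + 3 \left(-8\right)\right) - 360\right) - 64346 = \left(- 35 \left(9 - 24\right) - 360\right) - 64346 = \left(\left(-35\right) \left(-15\right) - 360\right) - 64346 = \left(525 - 360\right) - 64346 = 165 - 64346 = -64181$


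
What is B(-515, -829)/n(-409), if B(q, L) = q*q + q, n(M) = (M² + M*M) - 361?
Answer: 264710/334201 ≈ 0.79207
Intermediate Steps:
n(M) = -361 + 2*M² (n(M) = (M² + M²) - 361 = 2*M² - 361 = -361 + 2*M²)
B(q, L) = q + q² (B(q, L) = q² + q = q + q²)
B(-515, -829)/n(-409) = (-515*(1 - 515))/(-361 + 2*(-409)²) = (-515*(-514))/(-361 + 2*167281) = 264710/(-361 + 334562) = 264710/334201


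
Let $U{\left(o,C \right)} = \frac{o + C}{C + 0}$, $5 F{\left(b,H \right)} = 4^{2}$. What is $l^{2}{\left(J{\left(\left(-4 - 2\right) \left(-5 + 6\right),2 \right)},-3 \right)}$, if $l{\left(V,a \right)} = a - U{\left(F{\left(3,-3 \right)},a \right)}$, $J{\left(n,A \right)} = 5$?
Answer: $\frac{1936}{225} \approx 8.6044$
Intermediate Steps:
$F{\left(b,H \right)} = \frac{16}{5}$ ($F{\left(b,H \right)} = \frac{4^{2}}{5} = \frac{1}{5} \cdot 16 = \frac{16}{5}$)
$U{\left(o,C \right)} = \frac{C + o}{C}$
$l{\left(V,a \right)} = a - \frac{\frac{16}{5} + a}{a}$ ($l{\left(V,a \right)} = a - \frac{a + \frac{16}{5}}{a} = a - \frac{\frac{16}{5} + a}{a}$)
$l^{2}{\left(J{\left(\left(-4 - 2\right) \left(-5 + 6\right),2 \right)},-3 \right)} = \left(-1 - 3 - \frac{16}{5 \left(-3\right)}\right)^{2} = \left(-1 - 3 - - \frac{16}{15}\right)^{2} = \left(-1 - 3 + \frac{16}{15}\right)^{2} = \left(- \frac{44}{15}\right)^{2} = \frac{1936}{225}$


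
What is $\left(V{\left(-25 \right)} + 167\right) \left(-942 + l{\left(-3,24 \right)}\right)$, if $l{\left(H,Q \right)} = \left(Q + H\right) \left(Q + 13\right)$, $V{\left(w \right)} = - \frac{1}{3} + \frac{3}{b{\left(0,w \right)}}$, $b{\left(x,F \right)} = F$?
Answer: $- \frac{137401}{5} \approx -27480.0$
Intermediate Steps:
$V{\left(w \right)} = - \frac{1}{3} + \frac{3}{w}$
$l{\left(H,Q \right)} = \left(13 + Q\right) \left(H + Q\right)$ ($l{\left(H,Q \right)} = \left(H + Q\right) \left(13 + Q\right) = \left(13 + Q\right) \left(H + Q\right)$)
$\left(V{\left(-25 \right)} + 167\right) \left(-942 + l{\left(-3,24 \right)}\right) = \left(\frac{9 - -25}{3 \left(-25\right)} + 167\right) \left(-942 + \left(24^{2} + 13 \left(-3\right) + 13 \cdot 24 - 72\right)\right) = \left(\frac{1}{3} \left(- \frac{1}{25}\right) \left(9 + 25\right) + 167\right) \left(-942 + \left(576 - 39 + 312 - 72\right)\right) = \left(\frac{1}{3} \left(- \frac{1}{25}\right) 34 + 167\right) \left(-942 + 777\right) = \left(- \frac{34}{75} + 167\right) \left(-165\right) = \frac{12491}{75} \left(-165\right) = - \frac{137401}{5}$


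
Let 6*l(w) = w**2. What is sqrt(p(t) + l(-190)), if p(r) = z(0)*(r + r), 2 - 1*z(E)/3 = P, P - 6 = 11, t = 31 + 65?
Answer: I*sqrt(23610)/3 ≈ 51.219*I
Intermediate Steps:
l(w) = w**2/6
t = 96
P = 17 (P = 6 + 11 = 17)
z(E) = -45 (z(E) = 6 - 3*17 = 6 - 51 = -45)
p(r) = -90*r (p(r) = -45*(r + r) = -90*r)
sqrt(p(t) + l(-190)) = sqrt(-90*96 + (1/6)*(-190)**2) = sqrt(-8640 + (1/6)*36100) = sqrt(-8640 + 18050/3) = sqrt(-7870/3) = I*sqrt(23610)/3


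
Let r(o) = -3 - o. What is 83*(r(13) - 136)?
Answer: -12616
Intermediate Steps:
83*(r(13) - 136) = 83*((-3 - 1*13) - 136) = 83*((-3 - 13) - 136) = 83*(-16 - 136) = 83*(-152) = -12616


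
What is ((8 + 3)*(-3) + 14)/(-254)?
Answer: 19/254 ≈ 0.074803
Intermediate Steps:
((8 + 3)*(-3) + 14)/(-254) = (11*(-3) + 14)*(-1/254) = (-33 + 14)*(-1/254) = -19*(-1/254) = 19/254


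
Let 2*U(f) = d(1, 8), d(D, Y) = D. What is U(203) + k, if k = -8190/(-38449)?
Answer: 54829/76898 ≈ 0.71301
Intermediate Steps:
U(f) = 1/2 (U(f) = (1/2)*1 = 1/2)
k = 8190/38449 (k = -8190*(-1/38449) = 8190/38449 ≈ 0.21301)
U(203) + k = 1/2 + 8190/38449 = 54829/76898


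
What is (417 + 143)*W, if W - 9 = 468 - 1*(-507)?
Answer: 551040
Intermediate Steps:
W = 984 (W = 9 + (468 - 1*(-507)) = 9 + (468 + 507) = 9 + 975 = 984)
(417 + 143)*W = (417 + 143)*984 = 560*984 = 551040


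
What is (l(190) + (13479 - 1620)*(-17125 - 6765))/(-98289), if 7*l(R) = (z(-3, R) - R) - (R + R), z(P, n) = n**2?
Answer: 1983145040/688023 ≈ 2882.4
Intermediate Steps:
l(R) = -3*R/7 + R**2/7 (l(R) = ((R**2 - R) - (R + R))/7 = ((R**2 - R) - 2*R)/7 = (R**2 - 3*R)/7 = -3*R/7 + R**2/7)
(l(190) + (13479 - 1620)*(-17125 - 6765))/(-98289) = ((1/7)*190*(-3 + 190) + (13479 - 1620)*(-17125 - 6765))/(-98289) = ((1/7)*190*187 + 11859*(-23890))*(-1/98289) = (35530/7 - 283311510)*(-1/98289) = -1983145040/7*(-1/98289) = 1983145040/688023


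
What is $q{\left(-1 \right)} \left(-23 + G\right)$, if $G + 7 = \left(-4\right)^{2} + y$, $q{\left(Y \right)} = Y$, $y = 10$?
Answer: $4$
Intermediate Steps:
$G = 19$ ($G = -7 + \left(\left(-4\right)^{2} + 10\right) = -7 + \left(16 + 10\right) = -7 + 26 = 19$)
$q{\left(-1 \right)} \left(-23 + G\right) = - (-23 + 19) = \left(-1\right) \left(-4\right) = 4$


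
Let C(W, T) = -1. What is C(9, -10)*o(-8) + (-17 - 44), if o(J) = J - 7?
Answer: -46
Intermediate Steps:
o(J) = -7 + J
C(9, -10)*o(-8) + (-17 - 44) = -(-7 - 8) + (-17 - 44) = -1*(-15) - 61 = 15 - 61 = -46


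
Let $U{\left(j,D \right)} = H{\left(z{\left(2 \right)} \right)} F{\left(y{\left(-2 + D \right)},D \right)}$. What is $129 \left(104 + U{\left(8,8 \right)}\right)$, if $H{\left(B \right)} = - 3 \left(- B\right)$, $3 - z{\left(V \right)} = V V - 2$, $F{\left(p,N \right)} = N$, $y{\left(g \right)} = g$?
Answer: $16512$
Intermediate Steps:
$z{\left(V \right)} = 5 - V^{2}$ ($z{\left(V \right)} = 3 - \left(V V - 2\right) = 3 - \left(V^{2} - 2\right) = 3 - \left(-2 + V^{2}\right) = 5 - V^{2}$)
$H{\left(B \right)} = 3 B$
$U{\left(j,D \right)} = 3 D$ ($U{\left(j,D \right)} = 3 \left(5 - 2^{2}\right) D = 3 \left(5 - 4\right) D = 3 \cdot 1 D = 3 D$)
$129 \left(104 + U{\left(8,8 \right)}\right) = 129 \left(104 + 3 \cdot 8\right) = 129 \left(104 + 24\right) = 129 \cdot 128 = 16512$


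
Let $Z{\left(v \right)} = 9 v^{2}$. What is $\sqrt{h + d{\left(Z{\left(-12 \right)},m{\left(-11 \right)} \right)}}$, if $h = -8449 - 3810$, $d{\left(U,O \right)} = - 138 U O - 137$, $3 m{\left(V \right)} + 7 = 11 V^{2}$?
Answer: $2 i \sqrt{19735995} \approx 8885.0 i$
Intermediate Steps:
$m{\left(V \right)} = - \frac{7}{3} + \frac{11 V^{2}}{3}$
$d{\left(U,O \right)} = -137 - 138 O U$ ($d{\left(U,O \right)} = - 138 O U - 137 = -137 - 138 O U$)
$h = -12259$ ($h = -8449 - 3810 = -12259$)
$\sqrt{h + d{\left(Z{\left(-12 \right)},m{\left(-11 \right)} \right)}} = \sqrt{-12259 - \left(137 + 138 \left(- \frac{7}{3} + \frac{11 \left(-11\right)^{2}}{3}\right) 9 \left(-12\right)^{2}\right)} = \sqrt{-12259 - \left(137 + 138 \left(- \frac{7}{3} + \frac{11}{3} \cdot 121\right) 9 \cdot 144\right)} = \sqrt{-12259 - \left(137 + 138 \left(- \frac{7}{3} + \frac{1331}{3}\right) 1296\right)} = \sqrt{-12259 - \left(137 + 60904 \cdot 1296\right)} = \sqrt{-12259 - 78931721} = \sqrt{-78943980} = 2 i \sqrt{19735995}$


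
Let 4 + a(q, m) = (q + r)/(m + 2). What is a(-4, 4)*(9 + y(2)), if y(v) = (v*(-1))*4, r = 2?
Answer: -13/3 ≈ -4.3333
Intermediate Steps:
a(q, m) = -4 + (2 + q)/(2 + m) (a(q, m) = -4 + (q + 2)/(m + 2) = -4 + (2 + q)/(2 + m))
y(v) = -4*v (y(v) = -v*4 = -4*v)
a(-4, 4)*(9 + y(2)) = ((-6 - 4 - 4*4)/(2 + 4))*(9 - 4*2) = ((-6 - 4 - 16)/6)*(9 - 8) = ((⅙)*(-26))*1 = -13/3*1 = -13/3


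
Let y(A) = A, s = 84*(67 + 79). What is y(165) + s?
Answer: 12429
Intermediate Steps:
s = 12264 (s = 84*146 = 12264)
y(165) + s = 165 + 12264 = 12429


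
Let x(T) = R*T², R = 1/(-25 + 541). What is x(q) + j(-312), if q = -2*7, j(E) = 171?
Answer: 22108/129 ≈ 171.38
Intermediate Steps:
R = 1/516 ≈ 0.0019380
q = -14
x(T) = T²/516
x(q) + j(-312) = (1/516)*(-14)² + 171 = (1/516)*196 + 171 = 49/129 + 171 = 22108/129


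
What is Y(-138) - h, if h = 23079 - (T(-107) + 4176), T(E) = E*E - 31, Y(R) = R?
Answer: -7623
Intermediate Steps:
T(E) = -31 + E² (T(E) = E² - 31 = -31 + E²)
h = 7485 (h = 23079 - ((-31 + (-107)²) + 4176) = 23079 - ((-31 + 11449) + 4176) = 23079 - (11418 + 4176) = 23079 - 1*15594 = 23079 - 15594 = 7485)
Y(-138) - h = -138 - 1*7485 = -138 - 7485 = -7623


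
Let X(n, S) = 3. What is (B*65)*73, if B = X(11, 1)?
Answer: 14235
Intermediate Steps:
B = 3
(B*65)*73 = (3*65)*73 = 195*73 = 14235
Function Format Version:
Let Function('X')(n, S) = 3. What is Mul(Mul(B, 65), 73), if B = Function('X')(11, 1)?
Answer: 14235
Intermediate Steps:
B = 3
Mul(Mul(B, 65), 73) = Mul(Mul(3, 65), 73) = Mul(195, 73) = 14235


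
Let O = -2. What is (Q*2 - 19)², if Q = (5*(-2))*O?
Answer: 441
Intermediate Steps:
Q = 20 (Q = (5*(-2))*(-2) = -10*(-2) = 20)
(Q*2 - 19)² = (20*2 - 19)² = (40 - 19)² = 21² = 441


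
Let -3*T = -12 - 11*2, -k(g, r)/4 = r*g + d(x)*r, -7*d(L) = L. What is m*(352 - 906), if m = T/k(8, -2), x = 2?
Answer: -32963/324 ≈ -101.74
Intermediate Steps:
d(L) = -L/7
k(g, r) = 8*r/7 - 4*g*r (k(g, r) = -4*(r*g + (-⅐*2)*r) = -4*(g*r - 2*r/7) = -4*(-2*r/7 + g*r) = 8*r/7 - 4*g*r)
T = 34/3 (T = -(-12 - 11*2)/3 = -(-12 - 22)/3 = -⅓*(-34) = 34/3 ≈ 11.333)
m = 119/648 (m = 34/(3*(((4/7)*(-2)*(2 - 7*8)))) = 34/(3*(((4/7)*(-2)*(2 - 56)))) = 34/(3*(((4/7)*(-2)*(-54)))) = 34/(3*(432/7)) = (34/3)*(7/432) = 119/648 ≈ 0.18364)
m*(352 - 906) = 119*(352 - 906)/648 = (119/648)*(-554) = -32963/324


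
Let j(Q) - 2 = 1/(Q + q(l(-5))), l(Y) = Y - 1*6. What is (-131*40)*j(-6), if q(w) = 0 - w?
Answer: -11528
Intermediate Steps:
l(Y) = -6 + Y (l(Y) = Y - 6 = -6 + Y)
q(w) = -w
j(Q) = 2 + 1/(11 + Q) (j(Q) = 2 + 1/(Q - (-6 - 5)) = 2 + 1/(Q - 1*(-11)) = 2 + 1/(Q + 11) = 2 + 1/(11 + Q))
(-131*40)*j(-6) = (-131*40)*((23 + 2*(-6))/(11 - 6)) = -5240*(23 - 12)/5 = -1048*11 = -5240*11/5 = -11528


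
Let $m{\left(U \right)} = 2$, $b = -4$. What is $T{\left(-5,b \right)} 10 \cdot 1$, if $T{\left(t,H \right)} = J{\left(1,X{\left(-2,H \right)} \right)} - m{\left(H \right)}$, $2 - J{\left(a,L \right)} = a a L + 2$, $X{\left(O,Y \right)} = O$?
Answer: $0$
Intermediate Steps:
$J{\left(a,L \right)} = - L a^{2}$ ($J{\left(a,L \right)} = 2 - \left(a a L + 2\right) = 2 - \left(a^{2} L + 2\right) = 2 - \left(L a^{2} + 2\right) = 2 - \left(2 + L a^{2}\right) = - L a^{2}$)
$T{\left(t,H \right)} = 0$ ($T{\left(t,H \right)} = \left(-1\right) \left(-2\right) 1^{2} - 2 = \left(-1\right) \left(-2\right) 1 - 2 = 2 - 2 = 0$)
$T{\left(-5,b \right)} 10 \cdot 1 = 0 \cdot 10 \cdot 1 = 0 \cdot 1 = 0$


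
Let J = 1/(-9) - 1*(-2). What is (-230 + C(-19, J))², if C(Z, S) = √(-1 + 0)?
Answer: (230 - I)² ≈ 52899.0 - 460.0*I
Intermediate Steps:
J = 17/9 (J = -⅑ + 2 = 17/9 ≈ 1.8889)
C(Z, S) = I (C(Z, S) = √(-1) = I)
(-230 + C(-19, J))² = (-230 + I)²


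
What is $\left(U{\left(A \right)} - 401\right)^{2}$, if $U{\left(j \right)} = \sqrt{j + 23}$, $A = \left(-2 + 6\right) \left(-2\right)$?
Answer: $\left(401 - \sqrt{15}\right)^{2} \approx 1.5771 \cdot 10^{5}$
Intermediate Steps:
$A = -8$ ($A = 4 \left(-2\right) = -8$)
$U{\left(j \right)} = \sqrt{23 + j}$
$\left(U{\left(A \right)} - 401\right)^{2} = \left(\sqrt{23 - 8} - 401\right)^{2} = \left(\sqrt{15} - 401\right)^{2} = \left(-401 + \sqrt{15}\right)^{2}$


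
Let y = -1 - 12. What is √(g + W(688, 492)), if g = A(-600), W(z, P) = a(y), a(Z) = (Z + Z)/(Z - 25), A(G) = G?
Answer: I*√216353/19 ≈ 24.481*I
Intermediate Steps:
y = -13
a(Z) = 2*Z/(-25 + Z) (a(Z) = (2*Z)/(-25 + Z) = 2*Z/(-25 + Z))
W(z, P) = 13/19 (W(z, P) = 2*(-13)/(-25 - 13) = 2*(-13)/(-38) = 2*(-13)*(-1/38) = 13/19)
g = -600
√(g + W(688, 492)) = √(-600 + 13/19) = √(-11387/19) = I*√216353/19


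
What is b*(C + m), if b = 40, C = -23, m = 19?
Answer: -160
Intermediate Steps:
b*(C + m) = 40*(-23 + 19) = 40*(-4) = -160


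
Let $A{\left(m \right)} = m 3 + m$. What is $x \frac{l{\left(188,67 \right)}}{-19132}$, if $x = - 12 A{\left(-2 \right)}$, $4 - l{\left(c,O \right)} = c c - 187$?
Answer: $\frac{843672}{4783} \approx 176.39$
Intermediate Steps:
$A{\left(m \right)} = 4 m$ ($A{\left(m \right)} = 3 m + m = 4 m$)
$l{\left(c,O \right)} = 191 - c^{2}$ ($l{\left(c,O \right)} = 4 - \left(c c - 187\right) = 4 - \left(c^{2} - 187\right) = 4 - \left(-187 + c^{2}\right) = 191 - c^{2}$)
$x = 96$ ($x = - 12 \cdot 4 \left(-2\right) = \left(-12\right) \left(-8\right) = 96$)
$x \frac{l{\left(188,67 \right)}}{-19132} = 96 \frac{191 - 188^{2}}{-19132} = 96 \left(191 - 35344\right) \left(- \frac{1}{19132}\right) = 96 \left(\left(-35153\right) \left(- \frac{1}{19132}\right)\right) = 96 \cdot \frac{35153}{19132} = \frac{843672}{4783}$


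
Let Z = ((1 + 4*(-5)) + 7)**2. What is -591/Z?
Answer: -197/48 ≈ -4.1042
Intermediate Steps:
Z = 144 (Z = ((1 - 20) + 7)**2 = (-19 + 7)**2 = (-12)**2 = 144)
-591/Z = -591/144 = -591*1/144 = -197/48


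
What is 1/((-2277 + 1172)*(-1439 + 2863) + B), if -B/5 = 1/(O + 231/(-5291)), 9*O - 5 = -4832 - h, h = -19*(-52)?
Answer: -2797204/4401456416435 ≈ -6.3552e-7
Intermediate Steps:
h = 988
O = -5815/9 (O = 5/9 + (-4832 - 1*988)/9 = 5/9 + (-4832 - 988)/9 = 5/9 + (⅑)*(-5820) = 5/9 - 1940/3 = -5815/9 ≈ -646.11)
B = 21645/2797204 (B = -5/(-5815/9 + 231/(-5291)) = -5/(-5815/9 + 231*(-1/5291)) = -5/(-5815/9 - 21/481) = -5/(-2797204/4329) = -5*(-4329/2797204) = 21645/2797204 ≈ 0.0077381)
1/((-2277 + 1172)*(-1439 + 2863) + B) = 1/((-2277 + 1172)*(-1439 + 2863) + 21645/2797204) = 1/(-1105*1424 + 21645/2797204) = 1/(-1573520 + 21645/2797204) = 1/(-4401456416435/2797204) = -2797204/4401456416435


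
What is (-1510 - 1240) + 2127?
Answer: -623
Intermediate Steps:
(-1510 - 1240) + 2127 = -2750 + 2127 = -623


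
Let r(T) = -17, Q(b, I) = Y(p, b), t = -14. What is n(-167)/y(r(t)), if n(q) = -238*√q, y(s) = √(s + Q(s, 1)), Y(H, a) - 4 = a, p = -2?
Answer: -119*√5010/15 ≈ -561.53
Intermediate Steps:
Y(H, a) = 4 + a
Q(b, I) = 4 + b
y(s) = √(4 + 2*s) (y(s) = √(s + (4 + s)) = √(4 + 2*s))
n(-167)/y(r(t)) = (-238*I*√167)/(√(4 + 2*(-17))) = (-238*I*√167)/(√(4 - 34)) = (-238*I*√167)/(√(-30)) = (-238*I*√167)/((I*√30)) = (-238*I*√167)*(-I*√30/30) = -119*√5010/15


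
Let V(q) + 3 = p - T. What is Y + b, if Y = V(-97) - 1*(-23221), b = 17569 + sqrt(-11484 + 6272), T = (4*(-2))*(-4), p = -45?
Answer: 40710 + 2*I*sqrt(1303) ≈ 40710.0 + 72.194*I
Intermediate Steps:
T = 32 (T = -8*(-4) = 32)
V(q) = -80 (V(q) = -3 + (-45 - 1*32) = -3 + (-45 - 32) = -3 - 77 = -80)
b = 17569 + 2*I*sqrt(1303) (b = 17569 + sqrt(-5212) = 17569 + 2*I*sqrt(1303) ≈ 17569.0 + 72.194*I)
Y = 23141 (Y = -80 - 1*(-23221) = -80 + 23221 = 23141)
Y + b = 23141 + (17569 + 2*I*sqrt(1303)) = 40710 + 2*I*sqrt(1303)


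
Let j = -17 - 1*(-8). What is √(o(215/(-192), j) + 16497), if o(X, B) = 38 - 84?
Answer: √16451 ≈ 128.26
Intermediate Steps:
j = -9 (j = -17 + 8 = -9)
o(X, B) = -46
√(o(215/(-192), j) + 16497) = √(-46 + 16497) = √16451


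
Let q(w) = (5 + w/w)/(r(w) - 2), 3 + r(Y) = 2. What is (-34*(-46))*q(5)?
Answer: -3128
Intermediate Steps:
r(Y) = -1 (r(Y) = -3 + 2 = -1)
q(w) = -2 (q(w) = (5 + w/w)/(-1 - 2) = (5 + 1)/(-3) = 6*(-⅓) = -2)
(-34*(-46))*q(5) = -34*(-46)*(-2) = 1564*(-2) = -3128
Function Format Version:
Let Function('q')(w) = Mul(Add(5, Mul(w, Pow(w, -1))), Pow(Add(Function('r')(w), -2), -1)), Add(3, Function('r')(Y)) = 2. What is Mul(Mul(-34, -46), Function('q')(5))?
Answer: -3128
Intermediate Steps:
Function('r')(Y) = -1 (Function('r')(Y) = Add(-3, 2) = -1)
Function('q')(w) = -2 (Function('q')(w) = Mul(Add(5, Mul(w, Pow(w, -1))), Pow(Add(-1, -2), -1)) = Mul(Add(5, 1), Pow(-3, -1)) = Mul(6, Rational(-1, 3)) = -2)
Mul(Mul(-34, -46), Function('q')(5)) = Mul(Mul(-34, -46), -2) = Mul(1564, -2) = -3128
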